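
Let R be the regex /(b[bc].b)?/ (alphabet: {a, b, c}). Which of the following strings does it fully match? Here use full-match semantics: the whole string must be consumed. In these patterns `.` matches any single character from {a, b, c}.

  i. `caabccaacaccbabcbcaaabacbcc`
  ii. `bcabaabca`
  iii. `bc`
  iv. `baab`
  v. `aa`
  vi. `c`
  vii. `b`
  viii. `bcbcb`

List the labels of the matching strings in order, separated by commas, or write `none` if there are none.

none

i → no match
ii. `bcabaabca` → no match
iii. `bc` → no match
iv. `baab` → no match
v. `aa` → no match
vi. `c` → no match
vii. `b` → no match
viii. `bcbcb` → no match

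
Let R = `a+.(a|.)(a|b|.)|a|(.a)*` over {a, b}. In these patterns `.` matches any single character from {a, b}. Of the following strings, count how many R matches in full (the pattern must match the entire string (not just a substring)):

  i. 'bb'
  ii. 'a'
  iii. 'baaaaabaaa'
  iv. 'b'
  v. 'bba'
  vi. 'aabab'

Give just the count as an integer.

i → no match
ii → match
iii → match
iv → no match
v → no match
vi → match
Total matched: 3

3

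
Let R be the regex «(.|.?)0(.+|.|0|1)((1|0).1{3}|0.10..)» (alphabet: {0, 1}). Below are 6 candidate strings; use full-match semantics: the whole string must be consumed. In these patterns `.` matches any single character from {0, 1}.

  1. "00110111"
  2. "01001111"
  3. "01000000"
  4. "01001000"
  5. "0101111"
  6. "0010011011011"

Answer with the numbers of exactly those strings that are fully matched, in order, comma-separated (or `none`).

1, 2, 4, 5, 6

1 → match
2 → match
3 → no match
4 → match
5 → match
6 → match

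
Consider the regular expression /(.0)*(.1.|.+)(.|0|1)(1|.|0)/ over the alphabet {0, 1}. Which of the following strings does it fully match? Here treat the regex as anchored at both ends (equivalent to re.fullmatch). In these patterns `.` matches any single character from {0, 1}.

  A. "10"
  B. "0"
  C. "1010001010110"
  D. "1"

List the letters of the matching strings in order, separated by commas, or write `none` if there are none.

A → no match
B → no match
C → match
D → no match

C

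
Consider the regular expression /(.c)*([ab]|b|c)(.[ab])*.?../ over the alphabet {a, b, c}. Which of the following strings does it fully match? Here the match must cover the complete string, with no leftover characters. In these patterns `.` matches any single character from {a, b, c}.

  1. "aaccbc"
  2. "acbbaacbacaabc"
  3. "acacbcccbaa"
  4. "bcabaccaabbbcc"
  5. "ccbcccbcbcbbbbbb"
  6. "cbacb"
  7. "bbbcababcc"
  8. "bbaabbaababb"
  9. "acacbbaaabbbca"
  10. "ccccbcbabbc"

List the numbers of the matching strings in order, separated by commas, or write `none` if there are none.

3, 5, 6, 7, 8, 9, 10

1 → no match
2 → no match
3 → match
4 → no match
5 → match
6 → match
7 → match
8 → match
9 → match
10 → match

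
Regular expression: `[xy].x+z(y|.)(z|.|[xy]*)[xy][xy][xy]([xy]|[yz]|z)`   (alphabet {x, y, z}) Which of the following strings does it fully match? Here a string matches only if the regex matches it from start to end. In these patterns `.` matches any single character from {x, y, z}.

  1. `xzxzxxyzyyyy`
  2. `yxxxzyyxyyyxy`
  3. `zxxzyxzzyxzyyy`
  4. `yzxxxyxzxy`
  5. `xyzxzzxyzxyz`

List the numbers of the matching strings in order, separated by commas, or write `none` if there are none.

2

1 → no match
2 → match
3 → no match
4 → no match
5 → no match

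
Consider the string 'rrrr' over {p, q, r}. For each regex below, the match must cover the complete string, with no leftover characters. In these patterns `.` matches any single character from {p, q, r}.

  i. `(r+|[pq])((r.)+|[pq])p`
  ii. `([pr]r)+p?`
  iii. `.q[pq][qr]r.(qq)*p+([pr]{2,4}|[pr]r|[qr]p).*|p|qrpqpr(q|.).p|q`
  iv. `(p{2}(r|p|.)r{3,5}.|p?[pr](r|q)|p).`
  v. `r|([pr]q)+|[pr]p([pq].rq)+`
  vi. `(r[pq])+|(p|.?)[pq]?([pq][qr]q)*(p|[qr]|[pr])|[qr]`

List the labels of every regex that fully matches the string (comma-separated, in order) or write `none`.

i → no match — must end with 'p'
ii → match
iii → no match
iv → no match
v → no match
vi → no match

ii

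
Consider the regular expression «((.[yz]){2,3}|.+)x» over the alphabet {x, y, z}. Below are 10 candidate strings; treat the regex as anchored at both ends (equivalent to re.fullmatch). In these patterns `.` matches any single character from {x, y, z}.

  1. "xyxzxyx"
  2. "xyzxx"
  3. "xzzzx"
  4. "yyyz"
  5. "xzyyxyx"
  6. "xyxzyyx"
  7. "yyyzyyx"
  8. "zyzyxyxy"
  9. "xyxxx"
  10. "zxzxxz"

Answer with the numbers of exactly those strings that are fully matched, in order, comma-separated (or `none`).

1, 2, 3, 5, 6, 7, 9

1 → match
2 → match
3 → match
4 → no match — must end with "x"
5 → match
6 → match
7 → match
8 → no match — must end with "x"
9 → match
10 → no match — must end with "x"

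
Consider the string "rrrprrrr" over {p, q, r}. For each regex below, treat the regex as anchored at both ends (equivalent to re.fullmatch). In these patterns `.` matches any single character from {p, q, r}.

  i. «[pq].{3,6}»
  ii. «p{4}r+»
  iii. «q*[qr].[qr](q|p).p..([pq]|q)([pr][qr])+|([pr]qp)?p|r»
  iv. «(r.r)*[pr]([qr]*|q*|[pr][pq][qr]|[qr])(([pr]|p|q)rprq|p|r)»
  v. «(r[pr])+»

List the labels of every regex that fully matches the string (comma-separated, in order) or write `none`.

i → no match
ii → no match — must start with "p"
iii → no match
iv → match
v → match

iv, v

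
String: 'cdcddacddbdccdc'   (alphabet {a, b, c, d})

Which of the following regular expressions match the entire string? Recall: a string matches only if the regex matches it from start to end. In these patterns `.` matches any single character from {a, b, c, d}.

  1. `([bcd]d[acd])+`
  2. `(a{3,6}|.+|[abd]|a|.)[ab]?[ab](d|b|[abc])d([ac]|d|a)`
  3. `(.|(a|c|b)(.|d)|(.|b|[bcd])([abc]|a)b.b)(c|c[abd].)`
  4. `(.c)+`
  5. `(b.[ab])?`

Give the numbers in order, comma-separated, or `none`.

1 → match
2 → no match
3 → no match
4 → no match
5 → no match

1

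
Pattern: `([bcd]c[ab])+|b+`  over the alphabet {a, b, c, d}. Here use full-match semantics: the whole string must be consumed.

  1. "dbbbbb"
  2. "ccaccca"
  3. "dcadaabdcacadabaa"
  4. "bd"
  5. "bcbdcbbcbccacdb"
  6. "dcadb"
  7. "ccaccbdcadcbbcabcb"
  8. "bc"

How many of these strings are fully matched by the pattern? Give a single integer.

1. "dbbbbb" → no match
2. "ccaccca" → no match
3 → no match
4. "bd" → no match
5 → no match
6. "dcadb" → no match
7 → match
8. "bc" → no match
Total matched: 1

1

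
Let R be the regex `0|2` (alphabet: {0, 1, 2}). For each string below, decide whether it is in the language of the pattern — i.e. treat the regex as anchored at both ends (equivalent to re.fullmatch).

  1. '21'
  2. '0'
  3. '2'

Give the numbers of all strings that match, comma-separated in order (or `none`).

2, 3

1. '21' → no match
2. '0' → match
3. '2' → match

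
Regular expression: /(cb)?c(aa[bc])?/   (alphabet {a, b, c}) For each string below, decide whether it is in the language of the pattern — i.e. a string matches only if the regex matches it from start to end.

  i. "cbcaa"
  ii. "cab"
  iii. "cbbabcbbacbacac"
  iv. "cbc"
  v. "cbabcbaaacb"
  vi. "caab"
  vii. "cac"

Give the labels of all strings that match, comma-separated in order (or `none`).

i. "cbcaa" → no match
ii. "cab" → no match
iii → no match
iv. "cbc" → match
v. "cbabcbaaacb" → no match
vi. "caab" → match
vii. "cac" → no match

iv, vi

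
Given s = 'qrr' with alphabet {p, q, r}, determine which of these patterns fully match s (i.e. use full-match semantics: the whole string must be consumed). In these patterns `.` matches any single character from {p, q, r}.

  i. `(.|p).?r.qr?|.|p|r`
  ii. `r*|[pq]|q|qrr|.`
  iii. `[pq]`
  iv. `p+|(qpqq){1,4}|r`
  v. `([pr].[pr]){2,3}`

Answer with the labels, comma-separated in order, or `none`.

i → no match
ii → match
iii → no match
iv → no match
v → no match

ii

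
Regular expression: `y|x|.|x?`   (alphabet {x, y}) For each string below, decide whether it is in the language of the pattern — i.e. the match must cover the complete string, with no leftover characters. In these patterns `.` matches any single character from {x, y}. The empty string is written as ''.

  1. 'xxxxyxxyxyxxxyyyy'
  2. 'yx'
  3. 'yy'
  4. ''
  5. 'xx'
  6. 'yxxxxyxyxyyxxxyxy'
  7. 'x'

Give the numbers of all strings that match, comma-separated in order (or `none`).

1 → no match
2 → no match
3 → no match
4 → match
5 → no match
6 → no match
7 → match

4, 7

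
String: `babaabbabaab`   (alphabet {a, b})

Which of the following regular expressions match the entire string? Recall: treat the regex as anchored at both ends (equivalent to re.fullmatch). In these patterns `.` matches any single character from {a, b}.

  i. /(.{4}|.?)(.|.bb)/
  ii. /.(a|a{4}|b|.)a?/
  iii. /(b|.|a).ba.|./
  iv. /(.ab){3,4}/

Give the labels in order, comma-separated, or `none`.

i → no match
ii → no match
iii → no match
iv → match

iv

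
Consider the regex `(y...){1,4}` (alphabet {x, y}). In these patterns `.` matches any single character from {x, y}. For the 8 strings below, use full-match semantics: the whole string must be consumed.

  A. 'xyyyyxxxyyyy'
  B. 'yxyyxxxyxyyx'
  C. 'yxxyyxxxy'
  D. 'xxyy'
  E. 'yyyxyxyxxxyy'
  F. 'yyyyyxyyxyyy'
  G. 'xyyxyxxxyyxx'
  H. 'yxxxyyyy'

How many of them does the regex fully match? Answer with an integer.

1

A → no match — must start with 'y'
B → no match
C → no match
D → no match — must start with 'y'
E → no match
F → no match
G → no match — must start with 'y'
H → match
Total matched: 1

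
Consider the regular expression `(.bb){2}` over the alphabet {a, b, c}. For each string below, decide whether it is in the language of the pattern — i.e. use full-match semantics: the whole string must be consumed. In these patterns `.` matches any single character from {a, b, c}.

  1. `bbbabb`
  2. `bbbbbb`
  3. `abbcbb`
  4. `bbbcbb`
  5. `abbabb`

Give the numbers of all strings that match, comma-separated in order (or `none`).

1 → match
2 → match
3 → match
4 → match
5 → match

1, 2, 3, 4, 5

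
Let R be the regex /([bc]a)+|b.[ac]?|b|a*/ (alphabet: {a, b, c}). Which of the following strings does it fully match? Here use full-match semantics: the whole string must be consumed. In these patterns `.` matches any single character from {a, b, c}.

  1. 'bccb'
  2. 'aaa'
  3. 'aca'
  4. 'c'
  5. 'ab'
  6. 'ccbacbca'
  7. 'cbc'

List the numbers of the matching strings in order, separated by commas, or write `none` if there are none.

1. 'bccb' → no match
2. 'aaa' → match
3. 'aca' → no match
4. 'c' → no match
5. 'ab' → no match
6. 'ccbacbca' → no match
7. 'cbc' → no match

2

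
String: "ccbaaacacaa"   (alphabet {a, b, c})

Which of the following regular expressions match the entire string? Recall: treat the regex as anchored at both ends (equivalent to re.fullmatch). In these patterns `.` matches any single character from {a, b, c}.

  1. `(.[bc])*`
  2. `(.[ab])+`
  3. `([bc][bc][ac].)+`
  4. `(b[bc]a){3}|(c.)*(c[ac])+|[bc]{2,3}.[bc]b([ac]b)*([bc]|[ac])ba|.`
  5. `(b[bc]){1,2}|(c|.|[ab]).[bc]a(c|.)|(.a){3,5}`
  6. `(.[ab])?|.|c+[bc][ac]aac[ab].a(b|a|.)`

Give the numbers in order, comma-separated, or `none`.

6

1 → no match
2 → no match
3 → no match
4 → no match
5 → no match
6 → match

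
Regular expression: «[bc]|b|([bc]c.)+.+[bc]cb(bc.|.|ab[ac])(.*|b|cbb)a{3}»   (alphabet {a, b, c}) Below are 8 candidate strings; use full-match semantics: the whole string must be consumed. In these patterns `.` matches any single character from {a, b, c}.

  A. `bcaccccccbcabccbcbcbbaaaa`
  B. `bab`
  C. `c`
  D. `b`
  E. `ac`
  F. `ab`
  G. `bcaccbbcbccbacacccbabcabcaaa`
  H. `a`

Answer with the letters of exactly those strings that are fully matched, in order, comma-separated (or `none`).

A, C, D, G

A → match
B. `bab` → no match
C. `c` → match
D. `b` → match
E. `ac` → no match
F. `ab` → no match
G → match
H. `a` → no match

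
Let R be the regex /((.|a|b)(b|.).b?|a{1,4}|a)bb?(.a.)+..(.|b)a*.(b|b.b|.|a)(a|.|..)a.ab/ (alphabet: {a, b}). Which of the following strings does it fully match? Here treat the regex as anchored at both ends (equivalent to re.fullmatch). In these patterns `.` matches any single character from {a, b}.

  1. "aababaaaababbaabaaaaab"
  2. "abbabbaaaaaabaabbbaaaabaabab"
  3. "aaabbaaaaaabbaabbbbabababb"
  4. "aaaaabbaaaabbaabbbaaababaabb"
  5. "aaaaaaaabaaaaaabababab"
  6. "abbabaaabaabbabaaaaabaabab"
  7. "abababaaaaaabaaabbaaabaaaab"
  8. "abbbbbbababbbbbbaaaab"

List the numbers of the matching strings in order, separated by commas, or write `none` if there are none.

1 → no match
2 → no match
3 → no match — must end with "ab"
4 → no match — must end with "ab"
5 → no match
6 → no match
7 → no match
8 → match

8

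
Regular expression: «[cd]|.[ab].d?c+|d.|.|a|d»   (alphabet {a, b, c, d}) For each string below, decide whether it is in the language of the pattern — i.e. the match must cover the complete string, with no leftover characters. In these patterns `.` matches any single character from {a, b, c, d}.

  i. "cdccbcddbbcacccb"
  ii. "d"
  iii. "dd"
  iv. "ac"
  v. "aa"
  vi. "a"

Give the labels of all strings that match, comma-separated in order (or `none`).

ii, iii, vi

i → no match
ii → match
iii → match
iv → no match
v → no match
vi → match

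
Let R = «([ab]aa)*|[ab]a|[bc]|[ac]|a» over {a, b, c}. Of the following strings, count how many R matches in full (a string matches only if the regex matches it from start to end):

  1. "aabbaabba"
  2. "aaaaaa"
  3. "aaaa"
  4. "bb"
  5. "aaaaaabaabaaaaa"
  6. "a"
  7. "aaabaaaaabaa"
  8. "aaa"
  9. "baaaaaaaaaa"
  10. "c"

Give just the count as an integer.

1. "aabbaabba" → no match
2. "aaaaaa" → match
3. "aaaa" → no match
4. "bb" → no match
5 → match
6. "a" → match
7. "aaabaaaaabaa" → match
8. "aaa" → match
9. "baaaaaaaaaa" → no match
10. "c" → match
Total matched: 6

6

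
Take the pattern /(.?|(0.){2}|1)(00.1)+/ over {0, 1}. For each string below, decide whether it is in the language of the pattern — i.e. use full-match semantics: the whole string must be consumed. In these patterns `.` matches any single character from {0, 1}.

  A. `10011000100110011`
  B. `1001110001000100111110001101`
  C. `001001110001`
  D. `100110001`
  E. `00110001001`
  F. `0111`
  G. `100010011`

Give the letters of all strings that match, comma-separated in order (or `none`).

A → match
B → no match
C → no match
D → match
E → no match
F → no match
G → match

A, D, G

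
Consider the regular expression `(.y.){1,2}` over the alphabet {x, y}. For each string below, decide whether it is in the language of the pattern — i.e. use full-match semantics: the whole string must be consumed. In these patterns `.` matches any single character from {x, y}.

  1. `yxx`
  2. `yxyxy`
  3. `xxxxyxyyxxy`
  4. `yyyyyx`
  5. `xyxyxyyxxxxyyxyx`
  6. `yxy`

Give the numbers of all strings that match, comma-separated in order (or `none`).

1 → no match
2 → no match
3 → no match
4 → match
5 → no match
6 → no match

4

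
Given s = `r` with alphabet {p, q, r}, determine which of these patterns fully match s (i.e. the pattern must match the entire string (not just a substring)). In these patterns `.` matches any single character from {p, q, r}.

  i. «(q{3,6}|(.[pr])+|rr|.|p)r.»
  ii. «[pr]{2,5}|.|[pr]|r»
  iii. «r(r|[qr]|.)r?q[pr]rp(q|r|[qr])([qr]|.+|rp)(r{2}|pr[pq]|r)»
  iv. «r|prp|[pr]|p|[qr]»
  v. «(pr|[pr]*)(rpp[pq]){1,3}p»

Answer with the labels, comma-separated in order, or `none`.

ii, iv

i → no match
ii → match
iii → no match
iv → match
v → no match — must end with `p`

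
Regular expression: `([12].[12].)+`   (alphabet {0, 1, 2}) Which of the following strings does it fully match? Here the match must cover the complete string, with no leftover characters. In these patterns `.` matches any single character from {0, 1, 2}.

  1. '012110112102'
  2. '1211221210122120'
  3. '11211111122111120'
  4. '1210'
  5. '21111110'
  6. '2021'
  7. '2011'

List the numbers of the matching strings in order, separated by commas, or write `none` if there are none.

2, 4, 5, 6, 7

1 → no match
2 → match
3 → no match
4 → match
5 → match
6 → match
7 → match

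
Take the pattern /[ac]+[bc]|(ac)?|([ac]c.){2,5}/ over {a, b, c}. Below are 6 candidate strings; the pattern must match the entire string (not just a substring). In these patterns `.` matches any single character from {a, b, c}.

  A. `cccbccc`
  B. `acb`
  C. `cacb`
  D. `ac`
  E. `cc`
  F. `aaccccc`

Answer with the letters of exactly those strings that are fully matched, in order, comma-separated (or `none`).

A → no match
B → match
C → match
D → match
E → match
F → match

B, C, D, E, F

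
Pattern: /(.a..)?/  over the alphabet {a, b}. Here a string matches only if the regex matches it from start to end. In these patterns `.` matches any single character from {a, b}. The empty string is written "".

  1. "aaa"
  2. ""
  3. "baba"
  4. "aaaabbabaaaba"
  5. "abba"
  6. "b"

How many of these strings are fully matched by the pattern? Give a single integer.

1 → no match
2 → match
3 → match
4 → no match
5 → no match
6 → no match
Total matched: 2

2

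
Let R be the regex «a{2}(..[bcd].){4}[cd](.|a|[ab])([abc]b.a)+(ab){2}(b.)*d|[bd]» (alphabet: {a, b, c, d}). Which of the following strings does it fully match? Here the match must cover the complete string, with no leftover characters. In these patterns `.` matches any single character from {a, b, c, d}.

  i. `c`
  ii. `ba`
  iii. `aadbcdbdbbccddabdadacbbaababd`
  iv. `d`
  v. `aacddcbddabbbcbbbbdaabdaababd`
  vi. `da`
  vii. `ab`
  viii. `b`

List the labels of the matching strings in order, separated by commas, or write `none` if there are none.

iii, iv, v, viii

i → no match
ii → no match
iii → match
iv → match
v → match
vi → no match
vii → no match
viii → match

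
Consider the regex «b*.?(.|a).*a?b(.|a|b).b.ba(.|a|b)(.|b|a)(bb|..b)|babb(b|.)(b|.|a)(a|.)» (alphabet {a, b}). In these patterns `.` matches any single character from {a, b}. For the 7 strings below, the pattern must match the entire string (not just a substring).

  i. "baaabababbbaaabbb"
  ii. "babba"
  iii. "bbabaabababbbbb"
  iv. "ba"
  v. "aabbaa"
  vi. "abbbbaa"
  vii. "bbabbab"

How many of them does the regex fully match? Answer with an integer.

1

i → no match
ii → no match
iii → match
iv → no match
v → no match
vi → no match
vii → no match
Total matched: 1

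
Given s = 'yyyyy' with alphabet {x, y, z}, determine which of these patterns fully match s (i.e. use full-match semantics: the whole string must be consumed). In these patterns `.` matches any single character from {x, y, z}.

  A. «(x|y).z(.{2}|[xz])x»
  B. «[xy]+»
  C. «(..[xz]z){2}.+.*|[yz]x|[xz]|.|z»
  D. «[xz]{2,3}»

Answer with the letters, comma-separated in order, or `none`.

B

A → no match — must end with 'x'
B → match
C → no match
D → no match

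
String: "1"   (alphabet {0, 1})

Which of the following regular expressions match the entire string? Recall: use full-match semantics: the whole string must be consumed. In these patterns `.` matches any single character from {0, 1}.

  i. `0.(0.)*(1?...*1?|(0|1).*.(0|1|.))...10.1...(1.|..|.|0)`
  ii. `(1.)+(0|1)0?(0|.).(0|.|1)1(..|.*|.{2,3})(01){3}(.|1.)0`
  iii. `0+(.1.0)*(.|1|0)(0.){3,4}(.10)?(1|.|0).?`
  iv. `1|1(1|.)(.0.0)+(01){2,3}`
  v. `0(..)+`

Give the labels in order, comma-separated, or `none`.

iv

i → no match — must start with "0"
ii → no match — must end with "0"
iii → no match — must start with "0"
iv → match
v → no match — must start with "0"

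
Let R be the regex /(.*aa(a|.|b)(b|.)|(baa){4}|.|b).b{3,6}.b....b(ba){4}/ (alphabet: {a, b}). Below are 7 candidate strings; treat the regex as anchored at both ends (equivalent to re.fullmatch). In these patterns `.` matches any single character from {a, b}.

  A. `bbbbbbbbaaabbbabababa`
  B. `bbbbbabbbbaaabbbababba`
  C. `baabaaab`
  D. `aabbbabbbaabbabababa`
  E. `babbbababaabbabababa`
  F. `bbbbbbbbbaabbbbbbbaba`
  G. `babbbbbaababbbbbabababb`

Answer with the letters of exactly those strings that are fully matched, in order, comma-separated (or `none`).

A, D, E

A → match
B → no match
C → no match — must end with `ba`
D → match
E → match
F → no match
G → no match — must end with `ba`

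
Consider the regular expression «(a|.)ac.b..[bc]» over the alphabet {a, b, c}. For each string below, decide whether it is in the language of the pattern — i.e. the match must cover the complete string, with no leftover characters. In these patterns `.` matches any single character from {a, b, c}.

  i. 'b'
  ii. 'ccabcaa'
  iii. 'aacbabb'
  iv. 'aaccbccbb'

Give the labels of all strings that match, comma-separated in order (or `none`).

none

i → no match
ii → no match
iii → no match
iv → no match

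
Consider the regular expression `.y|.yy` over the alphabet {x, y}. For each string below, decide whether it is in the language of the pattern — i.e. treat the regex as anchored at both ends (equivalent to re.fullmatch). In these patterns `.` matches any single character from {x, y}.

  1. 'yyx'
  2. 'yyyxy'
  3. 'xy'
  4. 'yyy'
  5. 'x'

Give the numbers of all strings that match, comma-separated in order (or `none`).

1. 'yyx' → no match
2. 'yyyxy' → no match
3. 'xy' → match
4. 'yyy' → match
5. 'x' → no match

3, 4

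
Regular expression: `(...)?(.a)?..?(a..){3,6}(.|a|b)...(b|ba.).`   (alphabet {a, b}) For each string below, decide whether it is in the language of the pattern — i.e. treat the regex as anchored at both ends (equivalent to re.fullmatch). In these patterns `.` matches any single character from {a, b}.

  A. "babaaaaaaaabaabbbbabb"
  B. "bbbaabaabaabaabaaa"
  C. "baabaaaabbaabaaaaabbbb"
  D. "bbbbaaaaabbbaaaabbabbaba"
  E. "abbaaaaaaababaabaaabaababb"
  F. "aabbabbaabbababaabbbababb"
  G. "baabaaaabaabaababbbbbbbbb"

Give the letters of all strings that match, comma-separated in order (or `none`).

A → match
B → no match
C → match
D → no match
E → match
F → no match
G → no match

A, C, E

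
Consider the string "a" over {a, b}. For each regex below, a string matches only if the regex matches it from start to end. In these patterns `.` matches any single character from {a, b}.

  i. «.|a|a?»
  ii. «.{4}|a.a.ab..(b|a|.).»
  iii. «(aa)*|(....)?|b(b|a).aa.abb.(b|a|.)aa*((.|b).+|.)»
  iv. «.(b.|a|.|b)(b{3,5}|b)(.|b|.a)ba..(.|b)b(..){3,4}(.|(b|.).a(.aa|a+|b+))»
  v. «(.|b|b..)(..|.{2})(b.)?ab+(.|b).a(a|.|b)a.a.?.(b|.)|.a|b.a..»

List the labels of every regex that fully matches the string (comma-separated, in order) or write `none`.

i → match
ii → no match
iii → no match
iv → no match
v → no match

i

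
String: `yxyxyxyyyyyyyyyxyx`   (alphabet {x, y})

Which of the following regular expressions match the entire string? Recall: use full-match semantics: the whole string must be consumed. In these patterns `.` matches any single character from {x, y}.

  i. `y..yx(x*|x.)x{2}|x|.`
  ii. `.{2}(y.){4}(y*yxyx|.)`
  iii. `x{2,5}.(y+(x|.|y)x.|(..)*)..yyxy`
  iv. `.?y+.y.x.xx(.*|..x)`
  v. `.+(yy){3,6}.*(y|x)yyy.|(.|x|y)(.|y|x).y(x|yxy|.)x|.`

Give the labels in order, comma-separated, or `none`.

i → no match
ii → match
iii → no match — must start with `x`
iv → no match
v → no match

ii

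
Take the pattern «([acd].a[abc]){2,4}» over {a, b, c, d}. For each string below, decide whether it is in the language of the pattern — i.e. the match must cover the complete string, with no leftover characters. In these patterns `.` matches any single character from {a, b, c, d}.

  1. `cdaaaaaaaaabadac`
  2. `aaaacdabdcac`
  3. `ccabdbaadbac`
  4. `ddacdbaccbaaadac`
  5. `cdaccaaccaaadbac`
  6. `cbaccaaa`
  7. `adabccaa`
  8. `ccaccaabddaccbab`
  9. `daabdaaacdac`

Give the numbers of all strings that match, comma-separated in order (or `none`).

1 → match
2 → match
3 → match
4 → match
5 → match
6 → match
7 → match
8 → match
9 → match

1, 2, 3, 4, 5, 6, 7, 8, 9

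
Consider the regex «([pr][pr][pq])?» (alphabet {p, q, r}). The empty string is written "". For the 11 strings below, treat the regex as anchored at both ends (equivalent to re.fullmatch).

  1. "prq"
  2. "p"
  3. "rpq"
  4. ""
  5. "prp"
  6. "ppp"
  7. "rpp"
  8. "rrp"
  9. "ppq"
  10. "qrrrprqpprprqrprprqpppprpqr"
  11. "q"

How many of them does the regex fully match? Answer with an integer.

1 → match
2 → no match
3 → match
4 → match
5 → match
6 → match
7 → match
8 → match
9 → match
10 → no match
11 → no match
Total matched: 8

8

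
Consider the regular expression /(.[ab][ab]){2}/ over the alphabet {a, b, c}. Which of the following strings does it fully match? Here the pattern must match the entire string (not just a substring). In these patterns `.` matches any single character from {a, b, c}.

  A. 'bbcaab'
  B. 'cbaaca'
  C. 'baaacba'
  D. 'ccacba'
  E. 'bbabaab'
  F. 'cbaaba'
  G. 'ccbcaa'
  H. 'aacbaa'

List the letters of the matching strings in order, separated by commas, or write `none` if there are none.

A → no match
B → no match
C → no match
D → no match
E → no match
F → match
G → no match
H → no match

F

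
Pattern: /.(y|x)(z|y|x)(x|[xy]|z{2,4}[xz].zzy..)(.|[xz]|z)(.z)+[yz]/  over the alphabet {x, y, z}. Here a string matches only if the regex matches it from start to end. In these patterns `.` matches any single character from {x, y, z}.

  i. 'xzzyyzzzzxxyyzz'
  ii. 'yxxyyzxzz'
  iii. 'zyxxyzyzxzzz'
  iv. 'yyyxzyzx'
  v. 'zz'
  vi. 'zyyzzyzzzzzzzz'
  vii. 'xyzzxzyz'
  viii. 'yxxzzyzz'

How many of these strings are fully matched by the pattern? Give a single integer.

i → no match
ii → no match
iii → no match
iv → no match
v → no match
vi → no match
vii → no match
viii → no match
Total matched: 0

0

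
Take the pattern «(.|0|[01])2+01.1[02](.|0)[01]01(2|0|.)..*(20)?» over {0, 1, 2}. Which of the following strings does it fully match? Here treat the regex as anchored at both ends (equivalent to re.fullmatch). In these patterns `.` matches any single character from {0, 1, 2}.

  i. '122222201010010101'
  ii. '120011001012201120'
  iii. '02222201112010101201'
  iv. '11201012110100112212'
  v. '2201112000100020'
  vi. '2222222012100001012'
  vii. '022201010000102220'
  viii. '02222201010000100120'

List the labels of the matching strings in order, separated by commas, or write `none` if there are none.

i, iii, v, vi, vii, viii

i → match
ii → no match
iii → match
iv → no match
v → match
vi → match
vii → match
viii → match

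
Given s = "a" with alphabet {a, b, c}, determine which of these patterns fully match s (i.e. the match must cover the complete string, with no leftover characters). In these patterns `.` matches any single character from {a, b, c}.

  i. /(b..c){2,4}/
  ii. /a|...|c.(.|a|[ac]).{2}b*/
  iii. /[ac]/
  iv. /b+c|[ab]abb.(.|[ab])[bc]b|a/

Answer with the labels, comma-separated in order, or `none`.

i → no match — must start with "b"
ii → match
iii → match
iv → match

ii, iii, iv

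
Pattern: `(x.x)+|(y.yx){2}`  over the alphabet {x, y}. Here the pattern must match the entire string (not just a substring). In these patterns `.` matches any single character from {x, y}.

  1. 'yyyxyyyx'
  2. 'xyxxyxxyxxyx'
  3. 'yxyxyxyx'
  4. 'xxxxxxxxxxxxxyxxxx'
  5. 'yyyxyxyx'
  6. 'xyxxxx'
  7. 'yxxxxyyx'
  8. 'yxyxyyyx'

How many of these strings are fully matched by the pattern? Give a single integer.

1 → match
2 → match
3 → match
4 → match
5 → match
6 → match
7 → no match
8 → match
Total matched: 7

7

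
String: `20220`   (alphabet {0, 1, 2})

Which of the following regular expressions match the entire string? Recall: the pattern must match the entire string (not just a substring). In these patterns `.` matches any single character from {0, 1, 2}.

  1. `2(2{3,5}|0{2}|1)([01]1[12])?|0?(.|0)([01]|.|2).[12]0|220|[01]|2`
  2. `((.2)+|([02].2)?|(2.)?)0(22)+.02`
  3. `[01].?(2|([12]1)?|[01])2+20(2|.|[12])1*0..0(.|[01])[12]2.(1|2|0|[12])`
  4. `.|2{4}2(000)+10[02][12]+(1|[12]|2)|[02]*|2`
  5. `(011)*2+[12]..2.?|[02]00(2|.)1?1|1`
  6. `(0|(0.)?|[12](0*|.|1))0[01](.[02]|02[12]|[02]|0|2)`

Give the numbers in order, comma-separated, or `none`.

1, 4

1 → match
2 → no match — must end with `02`
3 → no match
4 → match
5 → no match
6 → no match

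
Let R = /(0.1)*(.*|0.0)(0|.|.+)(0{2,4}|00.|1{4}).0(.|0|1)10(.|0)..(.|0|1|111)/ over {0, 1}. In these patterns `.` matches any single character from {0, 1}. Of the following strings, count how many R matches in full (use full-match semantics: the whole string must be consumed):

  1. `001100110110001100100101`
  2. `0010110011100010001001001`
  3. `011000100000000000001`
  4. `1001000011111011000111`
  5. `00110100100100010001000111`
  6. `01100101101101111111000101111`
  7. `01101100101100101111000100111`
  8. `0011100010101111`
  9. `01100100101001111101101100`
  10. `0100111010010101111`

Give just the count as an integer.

1 → match
2 → no match
3 → no match
4 → no match
5 → no match
6 → match
7 → match
8 → no match
9 → match
10 → no match
Total matched: 4

4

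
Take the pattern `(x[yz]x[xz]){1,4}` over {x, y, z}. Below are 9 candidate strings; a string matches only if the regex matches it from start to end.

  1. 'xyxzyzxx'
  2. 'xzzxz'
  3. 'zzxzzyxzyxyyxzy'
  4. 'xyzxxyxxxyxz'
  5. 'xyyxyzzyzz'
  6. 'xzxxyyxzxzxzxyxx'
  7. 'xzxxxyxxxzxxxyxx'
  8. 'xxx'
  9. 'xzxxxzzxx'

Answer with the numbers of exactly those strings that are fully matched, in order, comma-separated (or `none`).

1 → no match
2 → no match
3 → no match — must start with 'x'
4 → no match
5 → no match
6 → no match
7 → match
8 → no match
9 → no match

7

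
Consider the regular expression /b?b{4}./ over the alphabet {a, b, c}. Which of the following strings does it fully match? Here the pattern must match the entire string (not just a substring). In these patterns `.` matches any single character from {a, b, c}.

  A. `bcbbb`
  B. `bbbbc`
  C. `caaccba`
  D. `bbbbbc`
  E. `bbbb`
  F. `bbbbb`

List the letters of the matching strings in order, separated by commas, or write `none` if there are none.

B, D, F

A → no match
B → match
C → no match
D → match
E → no match
F → match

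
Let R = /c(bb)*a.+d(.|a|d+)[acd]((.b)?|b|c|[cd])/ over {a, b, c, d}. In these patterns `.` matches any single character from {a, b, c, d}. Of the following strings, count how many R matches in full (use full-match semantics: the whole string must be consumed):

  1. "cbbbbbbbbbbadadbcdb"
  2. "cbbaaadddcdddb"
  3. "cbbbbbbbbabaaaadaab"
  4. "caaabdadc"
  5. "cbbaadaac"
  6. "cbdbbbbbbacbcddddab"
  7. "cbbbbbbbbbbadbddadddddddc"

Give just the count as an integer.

1 → match
2 → match
3 → match
4 → match
5 → match
6 → no match
7 → match
Total matched: 6

6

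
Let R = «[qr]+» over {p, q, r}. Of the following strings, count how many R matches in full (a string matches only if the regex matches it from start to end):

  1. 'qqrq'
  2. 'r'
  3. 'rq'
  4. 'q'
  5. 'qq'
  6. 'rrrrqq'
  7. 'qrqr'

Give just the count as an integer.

7

1 → match
2 → match
3 → match
4 → match
5 → match
6 → match
7 → match
Total matched: 7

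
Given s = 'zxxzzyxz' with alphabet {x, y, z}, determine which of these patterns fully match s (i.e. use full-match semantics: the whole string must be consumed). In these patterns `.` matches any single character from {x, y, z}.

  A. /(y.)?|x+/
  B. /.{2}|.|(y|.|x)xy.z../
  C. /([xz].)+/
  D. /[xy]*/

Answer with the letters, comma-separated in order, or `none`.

C

A → no match
B → no match
C → match
D → no match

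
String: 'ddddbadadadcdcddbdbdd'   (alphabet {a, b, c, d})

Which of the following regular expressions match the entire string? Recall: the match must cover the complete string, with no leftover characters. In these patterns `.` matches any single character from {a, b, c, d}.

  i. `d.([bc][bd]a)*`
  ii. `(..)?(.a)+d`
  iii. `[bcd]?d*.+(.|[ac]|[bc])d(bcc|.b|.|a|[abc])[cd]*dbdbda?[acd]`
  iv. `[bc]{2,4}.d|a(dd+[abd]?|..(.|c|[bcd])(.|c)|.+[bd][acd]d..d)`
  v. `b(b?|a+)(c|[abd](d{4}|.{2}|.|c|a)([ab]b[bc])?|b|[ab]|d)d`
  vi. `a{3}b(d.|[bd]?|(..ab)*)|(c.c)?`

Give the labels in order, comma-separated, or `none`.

i → no match
ii → no match — must end with 'ad'
iii → match
iv → no match
v → no match — must start with 'b'
vi → no match

iii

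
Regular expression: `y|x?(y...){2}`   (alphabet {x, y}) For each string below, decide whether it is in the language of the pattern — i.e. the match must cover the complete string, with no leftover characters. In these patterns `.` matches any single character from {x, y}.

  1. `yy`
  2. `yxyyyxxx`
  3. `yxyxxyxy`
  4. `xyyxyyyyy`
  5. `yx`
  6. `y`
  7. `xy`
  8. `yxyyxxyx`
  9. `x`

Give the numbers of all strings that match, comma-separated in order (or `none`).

2, 4, 6

1 → no match
2 → match
3 → no match
4 → match
5 → no match
6 → match
7 → no match
8 → no match
9 → no match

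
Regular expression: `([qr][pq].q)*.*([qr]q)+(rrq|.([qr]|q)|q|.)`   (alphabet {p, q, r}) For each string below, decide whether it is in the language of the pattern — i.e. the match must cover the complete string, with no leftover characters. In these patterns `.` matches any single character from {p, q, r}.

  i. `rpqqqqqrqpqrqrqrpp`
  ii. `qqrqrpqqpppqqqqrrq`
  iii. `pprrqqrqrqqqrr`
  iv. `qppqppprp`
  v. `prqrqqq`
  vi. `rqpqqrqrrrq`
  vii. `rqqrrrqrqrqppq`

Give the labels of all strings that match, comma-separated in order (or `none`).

i → no match
ii → match
iii → match
iv. `qppqppprp` → no match
v. `prqrqqq` → match
vi. `rqpqqrqrrrq` → no match
vii → no match

ii, iii, v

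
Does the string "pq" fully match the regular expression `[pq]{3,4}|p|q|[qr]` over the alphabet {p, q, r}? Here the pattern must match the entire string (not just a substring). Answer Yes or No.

No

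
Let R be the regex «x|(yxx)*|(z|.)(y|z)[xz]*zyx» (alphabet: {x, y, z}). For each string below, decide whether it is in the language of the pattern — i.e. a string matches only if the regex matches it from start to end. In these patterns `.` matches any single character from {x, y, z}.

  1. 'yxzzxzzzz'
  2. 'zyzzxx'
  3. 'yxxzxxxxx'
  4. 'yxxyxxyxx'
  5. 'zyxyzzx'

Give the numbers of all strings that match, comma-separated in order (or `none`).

4

1 → no match
2 → no match
3 → no match
4 → match
5 → no match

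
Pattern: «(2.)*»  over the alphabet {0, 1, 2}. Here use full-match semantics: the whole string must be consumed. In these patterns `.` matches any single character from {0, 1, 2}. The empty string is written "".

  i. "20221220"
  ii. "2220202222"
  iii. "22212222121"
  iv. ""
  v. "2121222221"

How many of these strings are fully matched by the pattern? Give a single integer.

3

i → no match
ii → match
iii → no match
iv → match
v → match
Total matched: 3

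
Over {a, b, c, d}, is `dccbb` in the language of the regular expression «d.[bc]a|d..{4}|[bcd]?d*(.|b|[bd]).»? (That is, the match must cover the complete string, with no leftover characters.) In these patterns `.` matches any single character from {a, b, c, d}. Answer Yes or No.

No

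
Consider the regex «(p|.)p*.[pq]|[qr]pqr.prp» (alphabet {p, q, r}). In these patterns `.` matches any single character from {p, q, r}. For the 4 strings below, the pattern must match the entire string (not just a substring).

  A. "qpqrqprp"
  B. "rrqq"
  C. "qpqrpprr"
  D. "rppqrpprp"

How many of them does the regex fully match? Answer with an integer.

1

A → match
B → no match
C → no match
D → no match
Total matched: 1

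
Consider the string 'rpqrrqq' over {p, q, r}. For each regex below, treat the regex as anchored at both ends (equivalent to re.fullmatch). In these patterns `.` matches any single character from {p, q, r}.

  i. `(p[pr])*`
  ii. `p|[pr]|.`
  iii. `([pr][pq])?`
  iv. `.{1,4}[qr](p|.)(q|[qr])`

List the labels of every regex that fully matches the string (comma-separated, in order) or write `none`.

i → no match
ii → no match
iii → no match
iv → match

iv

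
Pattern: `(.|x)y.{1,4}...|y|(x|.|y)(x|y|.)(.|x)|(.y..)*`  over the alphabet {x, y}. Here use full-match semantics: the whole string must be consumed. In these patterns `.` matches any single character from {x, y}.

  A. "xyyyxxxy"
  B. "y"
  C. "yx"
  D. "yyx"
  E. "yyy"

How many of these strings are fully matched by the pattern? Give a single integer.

4

A → match
B → match
C → no match
D → match
E → match
Total matched: 4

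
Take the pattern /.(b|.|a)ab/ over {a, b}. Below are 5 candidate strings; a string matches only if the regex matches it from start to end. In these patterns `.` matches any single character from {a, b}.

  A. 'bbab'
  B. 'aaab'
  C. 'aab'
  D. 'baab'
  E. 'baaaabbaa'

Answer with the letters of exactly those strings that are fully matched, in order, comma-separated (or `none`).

A. 'bbab' → match
B. 'aaab' → match
C. 'aab' → no match
D. 'baab' → match
E. 'baaaabbaa' → no match — must end with 'ab'

A, B, D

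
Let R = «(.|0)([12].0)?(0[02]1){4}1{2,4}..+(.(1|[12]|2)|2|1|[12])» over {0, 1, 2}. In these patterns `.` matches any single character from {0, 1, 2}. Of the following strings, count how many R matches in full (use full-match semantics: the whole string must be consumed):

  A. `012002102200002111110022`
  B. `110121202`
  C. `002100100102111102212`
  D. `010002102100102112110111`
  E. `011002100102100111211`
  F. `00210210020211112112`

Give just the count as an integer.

2

A → no match
B. `110121202` → no match
C → match
D → no match
E → match
F → no match
Total matched: 2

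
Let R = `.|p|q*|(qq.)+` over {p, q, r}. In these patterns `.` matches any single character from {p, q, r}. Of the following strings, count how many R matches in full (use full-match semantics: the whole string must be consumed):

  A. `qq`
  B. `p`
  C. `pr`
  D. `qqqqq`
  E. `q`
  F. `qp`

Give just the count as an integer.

A → match
B → match
C → no match
D → match
E → match
F → no match
Total matched: 4

4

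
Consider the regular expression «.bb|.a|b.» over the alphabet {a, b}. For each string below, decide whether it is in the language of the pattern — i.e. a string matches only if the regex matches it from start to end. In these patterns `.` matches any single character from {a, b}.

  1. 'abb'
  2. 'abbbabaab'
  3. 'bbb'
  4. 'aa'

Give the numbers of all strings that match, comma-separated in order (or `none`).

1, 3, 4

1 → match
2 → no match
3 → match
4 → match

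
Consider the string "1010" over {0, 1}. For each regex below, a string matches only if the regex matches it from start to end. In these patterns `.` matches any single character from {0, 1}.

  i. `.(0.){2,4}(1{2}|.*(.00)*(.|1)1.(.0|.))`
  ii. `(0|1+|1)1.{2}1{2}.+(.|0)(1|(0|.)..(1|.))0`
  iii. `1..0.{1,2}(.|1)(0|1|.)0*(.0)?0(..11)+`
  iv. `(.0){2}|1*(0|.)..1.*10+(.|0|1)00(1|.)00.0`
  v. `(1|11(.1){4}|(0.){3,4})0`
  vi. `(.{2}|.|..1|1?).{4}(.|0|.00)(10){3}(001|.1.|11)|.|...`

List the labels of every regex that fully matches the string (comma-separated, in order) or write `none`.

i → no match
ii → no match
iii → no match — must end with "11"
iv → match
v → no match
vi → no match

iv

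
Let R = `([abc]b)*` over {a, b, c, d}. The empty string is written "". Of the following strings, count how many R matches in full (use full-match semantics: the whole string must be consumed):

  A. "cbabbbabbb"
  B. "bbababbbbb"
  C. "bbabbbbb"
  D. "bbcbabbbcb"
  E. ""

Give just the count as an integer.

5

A. "cbabbbabbb" → match
B. "bbababbbbb" → match
C. "bbabbbbb" → match
D. "bbcbabbbcb" → match
E. "" → match
Total matched: 5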